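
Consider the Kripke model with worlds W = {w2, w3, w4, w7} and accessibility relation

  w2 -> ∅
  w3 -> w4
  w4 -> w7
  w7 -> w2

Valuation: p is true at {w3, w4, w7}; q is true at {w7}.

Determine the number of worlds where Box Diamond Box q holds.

w2: no successors, so Box Diamond Box q holds vacuously. ✓
w3: successors {w4}; Diamond Box q there: w4:F. ✗
w4: successors {w7}; Diamond Box q there: w7:T. ✓
w7: successors {w2}; Diamond Box q there: w2:F. ✗
Satisfying worlds: {w2, w4}.

2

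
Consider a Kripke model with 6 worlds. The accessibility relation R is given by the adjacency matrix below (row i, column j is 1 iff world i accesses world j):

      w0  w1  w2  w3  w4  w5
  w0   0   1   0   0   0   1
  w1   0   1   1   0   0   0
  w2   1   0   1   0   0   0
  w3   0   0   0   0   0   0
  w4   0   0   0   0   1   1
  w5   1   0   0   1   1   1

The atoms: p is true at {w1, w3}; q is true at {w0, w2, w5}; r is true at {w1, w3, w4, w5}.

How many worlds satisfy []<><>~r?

w0: successors {w1, w5}; <><>~r there: w1:T, w5:T. ✓
w1: successors {w1, w2}; <><>~r there: w1:T, w2:T. ✓
w2: successors {w0, w2}; <><>~r there: w0:T, w2:T. ✓
w3: no successors, so []<><>~r holds vacuously. ✓
w4: successors {w4, w5}; <><>~r there: w4:T, w5:T. ✓
w5: successors {w0, w3, w4, w5}; <><>~r there: w0:T, w3:F, w4:T, w5:T. ✗
Satisfying worlds: {w0, w1, w2, w3, w4}.

5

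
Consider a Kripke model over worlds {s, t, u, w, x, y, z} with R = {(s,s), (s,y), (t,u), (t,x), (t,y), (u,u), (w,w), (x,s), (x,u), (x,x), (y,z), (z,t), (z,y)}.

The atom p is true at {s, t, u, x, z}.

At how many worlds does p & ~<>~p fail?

s: p is T, ~<>~p is F. ✗
t: p is T, ~<>~p is F. ✗
u: p is T, ~<>~p is T. ✓
w: p is F, ~<>~p is F. ✗
x: p is T, ~<>~p is T. ✓
y: p is F, ~<>~p is T. ✗
z: p is T, ~<>~p is F. ✗
Satisfying worlds: {u, x}.
So p & ~<>~p fails at the other 5 worlds.

5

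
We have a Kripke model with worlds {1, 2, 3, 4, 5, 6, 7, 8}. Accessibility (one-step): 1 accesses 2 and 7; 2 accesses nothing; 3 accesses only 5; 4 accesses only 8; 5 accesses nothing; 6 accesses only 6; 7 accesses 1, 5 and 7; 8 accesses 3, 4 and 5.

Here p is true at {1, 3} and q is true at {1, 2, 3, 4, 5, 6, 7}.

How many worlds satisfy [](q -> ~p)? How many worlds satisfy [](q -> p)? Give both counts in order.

6 and 3

For [](q -> ~p):
1: successors {2, 7}; q -> ~p there: 2:T, 7:T. ✓
2: no successors, so [](q -> ~p) holds vacuously. ✓
3: successors {5}; q -> ~p there: 5:T. ✓
4: successors {8}; q -> ~p there: 8:T. ✓
5: no successors, so [](q -> ~p) holds vacuously. ✓
6: successors {6}; q -> ~p there: 6:T. ✓
7: successors {1, 5, 7}; q -> ~p there: 1:F, 5:T, 7:T. ✗
8: successors {3, 4, 5}; q -> ~p there: 3:F, 4:T, 5:T. ✗
— 6 worlds.
For [](q -> p):
1: successors {2, 7}; q -> p there: 2:F, 7:F. ✗
2: no successors, so [](q -> p) holds vacuously. ✓
3: successors {5}; q -> p there: 5:F. ✗
4: successors {8}; q -> p there: 8:T. ✓
5: no successors, so [](q -> p) holds vacuously. ✓
6: successors {6}; q -> p there: 6:F. ✗
7: successors {1, 5, 7}; q -> p there: 1:T, 5:F, 7:F. ✗
8: successors {3, 4, 5}; q -> p there: 3:T, 4:F, 5:F. ✗
— 3 worlds.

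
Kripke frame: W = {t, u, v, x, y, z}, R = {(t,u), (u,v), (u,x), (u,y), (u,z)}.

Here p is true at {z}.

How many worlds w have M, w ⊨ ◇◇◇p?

t: successors {u}; ◇◇p there: u:F. ✗
u: successors {v, x, y, z}; ◇◇p there: v:F, x:F, y:F, z:F. ✗
v: no successors, so ◇◇◇p fails. ✗
x: no successors, so ◇◇◇p fails. ✗
y: no successors, so ◇◇◇p fails. ✗
z: no successors, so ◇◇◇p fails. ✗
Satisfying worlds: ∅.

0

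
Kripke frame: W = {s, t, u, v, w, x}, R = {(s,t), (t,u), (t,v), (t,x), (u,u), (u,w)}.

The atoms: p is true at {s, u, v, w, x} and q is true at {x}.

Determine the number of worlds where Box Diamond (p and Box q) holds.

4

s: successors {t}; Diamond (p and Box q) there: t:T. ✓
t: successors {u, v, x}; Diamond (p and Box q) there: u:T, v:F, x:F. ✗
u: successors {u, w}; Diamond (p and Box q) there: u:T, w:F. ✗
v: no successors, so Box Diamond (p and Box q) holds vacuously. ✓
w: no successors, so Box Diamond (p and Box q) holds vacuously. ✓
x: no successors, so Box Diamond (p and Box q) holds vacuously. ✓
Satisfying worlds: {s, v, w, x}.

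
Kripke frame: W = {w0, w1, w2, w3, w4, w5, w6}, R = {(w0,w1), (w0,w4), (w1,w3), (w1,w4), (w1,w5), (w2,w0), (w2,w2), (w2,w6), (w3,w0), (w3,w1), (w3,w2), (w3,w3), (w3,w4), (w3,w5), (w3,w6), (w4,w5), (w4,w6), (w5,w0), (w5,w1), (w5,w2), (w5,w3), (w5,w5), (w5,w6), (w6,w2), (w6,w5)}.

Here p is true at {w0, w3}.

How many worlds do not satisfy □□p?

7

w0: successors {w1, w4}; □p there: w1:F, w4:F. ✗
w1: successors {w3, w4, w5}; □p there: w3:F, w4:F, w5:F. ✗
w2: successors {w0, w2, w6}; □p there: w0:F, w2:F, w6:F. ✗
w3: successors {w0, w1, w2, w3, w4, w5, w6}; □p there: w0:F, w1:F, w2:F, w3:F, w4:F, w5:F, w6:F. ✗
w4: successors {w5, w6}; □p there: w5:F, w6:F. ✗
w5: successors {w0, w1, w2, w3, w5, w6}; □p there: w0:F, w1:F, w2:F, w3:F, w5:F, w6:F. ✗
w6: successors {w2, w5}; □p there: w2:F, w5:F. ✗
Satisfying worlds: ∅.
So □□p fails at the other 7 worlds.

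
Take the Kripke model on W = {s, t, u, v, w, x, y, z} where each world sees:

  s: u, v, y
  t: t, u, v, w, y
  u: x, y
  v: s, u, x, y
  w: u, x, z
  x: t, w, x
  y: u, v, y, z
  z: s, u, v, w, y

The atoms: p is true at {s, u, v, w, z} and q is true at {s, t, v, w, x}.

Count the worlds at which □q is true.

1

s: successors {u, v, y}; q there: u:F, v:T, y:F. ✗
t: successors {t, u, v, w, y}; q there: t:T, u:F, v:T, w:T, y:F. ✗
u: successors {x, y}; q there: x:T, y:F. ✗
v: successors {s, u, x, y}; q there: s:T, u:F, x:T, y:F. ✗
w: successors {u, x, z}; q there: u:F, x:T, z:F. ✗
x: successors {t, w, x}; q there: t:T, w:T, x:T. ✓
y: successors {u, v, y, z}; q there: u:F, v:T, y:F, z:F. ✗
z: successors {s, u, v, w, y}; q there: s:T, u:F, v:T, w:T, y:F. ✗
Satisfying worlds: {x}.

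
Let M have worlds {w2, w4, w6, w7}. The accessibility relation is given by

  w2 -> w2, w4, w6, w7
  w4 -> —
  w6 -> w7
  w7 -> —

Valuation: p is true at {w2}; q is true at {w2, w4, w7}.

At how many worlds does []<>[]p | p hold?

w2: []<>[]p is F, p is T. ✓
w4: []<>[]p is T, p is F. ✓
w6: []<>[]p is F, p is F. ✗
w7: []<>[]p is T, p is F. ✓
Satisfying worlds: {w2, w4, w7}.

3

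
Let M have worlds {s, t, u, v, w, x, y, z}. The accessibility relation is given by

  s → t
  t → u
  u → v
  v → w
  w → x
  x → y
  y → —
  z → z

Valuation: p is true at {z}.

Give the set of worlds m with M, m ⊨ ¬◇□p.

{s, t, u, v, w, y}

s: ◇□p is F. ✓
t: ◇□p is F. ✓
u: ◇□p is F. ✓
v: ◇□p is F. ✓
w: ◇□p is F. ✓
x: ◇□p is T. ✗
y: ◇□p is F. ✓
z: ◇□p is T. ✗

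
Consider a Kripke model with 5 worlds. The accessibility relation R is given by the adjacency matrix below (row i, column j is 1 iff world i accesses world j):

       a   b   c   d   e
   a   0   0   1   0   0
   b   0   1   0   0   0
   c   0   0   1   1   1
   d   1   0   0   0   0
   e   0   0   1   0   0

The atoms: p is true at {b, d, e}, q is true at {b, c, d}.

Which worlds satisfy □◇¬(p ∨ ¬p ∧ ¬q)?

{a, d, e}

a: successors {c}; ◇¬(p ∨ ¬p ∧ ¬q) there: c:T. ✓
b: successors {b}; ◇¬(p ∨ ¬p ∧ ¬q) there: b:F. ✗
c: successors {c, d, e}; ◇¬(p ∨ ¬p ∧ ¬q) there: c:T, d:F, e:T. ✗
d: successors {a}; ◇¬(p ∨ ¬p ∧ ¬q) there: a:T. ✓
e: successors {c}; ◇¬(p ∨ ¬p ∧ ¬q) there: c:T. ✓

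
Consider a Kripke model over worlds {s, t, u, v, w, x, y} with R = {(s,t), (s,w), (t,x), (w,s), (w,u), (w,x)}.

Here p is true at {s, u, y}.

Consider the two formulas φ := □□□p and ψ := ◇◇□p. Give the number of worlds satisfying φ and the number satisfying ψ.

For □□□p:
s: successors {t, w}; □□p there: t:T, w:F. ✗
t: successors {x}; □□p there: x:T. ✓
u: no successors, so □□□p holds vacuously. ✓
v: no successors, so □□□p holds vacuously. ✓
w: successors {s, u, x}; □□p there: s:F, u:T, x:T. ✗
x: no successors, so □□□p holds vacuously. ✓
y: no successors, so □□□p holds vacuously. ✓
— 5 worlds.
For ◇◇□p:
s: successors {t, w}; ◇□p there: t:T, w:T. ✓
t: successors {x}; ◇□p there: x:F. ✗
u: no successors, so ◇◇□p fails. ✗
v: no successors, so ◇◇□p fails. ✗
w: successors {s, u, x}; ◇□p there: s:F, u:F, x:F. ✗
x: no successors, so ◇◇□p fails. ✗
y: no successors, so ◇◇□p fails. ✗
— 1 world.

5 and 1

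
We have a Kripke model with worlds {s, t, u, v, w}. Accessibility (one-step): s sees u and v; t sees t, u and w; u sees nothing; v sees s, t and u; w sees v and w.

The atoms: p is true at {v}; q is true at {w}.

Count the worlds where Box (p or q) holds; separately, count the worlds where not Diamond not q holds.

For Box (p or q):
s: successors {u, v}; p or q there: u:F, v:T. ✗
t: successors {t, u, w}; p or q there: t:F, u:F, w:T. ✗
u: no successors, so Box (p or q) holds vacuously. ✓
v: successors {s, t, u}; p or q there: s:F, t:F, u:F. ✗
w: successors {v, w}; p or q there: v:T, w:T. ✓
— 2 worlds.
For not Diamond not q:
s: Diamond not q is T. ✗
t: Diamond not q is T. ✗
u: Diamond not q is F. ✓
v: Diamond not q is T. ✗
w: Diamond not q is T. ✗
— 1 world.

2 and 1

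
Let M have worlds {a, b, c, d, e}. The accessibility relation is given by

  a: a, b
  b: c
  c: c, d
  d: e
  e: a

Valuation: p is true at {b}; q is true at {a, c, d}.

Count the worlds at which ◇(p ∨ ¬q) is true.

2

a: successors {a, b}; p ∨ ¬q there: a:F, b:T. ✓
b: successors {c}; p ∨ ¬q there: c:F. ✗
c: successors {c, d}; p ∨ ¬q there: c:F, d:F. ✗
d: successors {e}; p ∨ ¬q there: e:T. ✓
e: successors {a}; p ∨ ¬q there: a:F. ✗
Satisfying worlds: {a, d}.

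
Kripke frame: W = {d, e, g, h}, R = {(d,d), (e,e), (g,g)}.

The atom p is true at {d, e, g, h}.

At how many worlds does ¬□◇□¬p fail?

d: □◇□¬p is F. ✓
e: □◇□¬p is F. ✓
g: □◇□¬p is F. ✓
h: □◇□¬p is T. ✗
Satisfying worlds: {d, e, g}.
So ¬□◇□¬p fails at the other 1 world.

1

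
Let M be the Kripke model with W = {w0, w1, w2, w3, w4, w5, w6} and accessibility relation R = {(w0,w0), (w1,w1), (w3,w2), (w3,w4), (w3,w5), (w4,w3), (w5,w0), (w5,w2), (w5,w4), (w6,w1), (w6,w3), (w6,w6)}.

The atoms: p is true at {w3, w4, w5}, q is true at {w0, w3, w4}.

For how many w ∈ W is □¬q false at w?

w0: successors {w0}; ¬q there: w0:F. ✗
w1: successors {w1}; ¬q there: w1:T. ✓
w2: no successors, so □¬q holds vacuously. ✓
w3: successors {w2, w4, w5}; ¬q there: w2:T, w4:F, w5:T. ✗
w4: successors {w3}; ¬q there: w3:F. ✗
w5: successors {w0, w2, w4}; ¬q there: w0:F, w2:T, w4:F. ✗
w6: successors {w1, w3, w6}; ¬q there: w1:T, w3:F, w6:T. ✗
Satisfying worlds: {w1, w2}.
So □¬q fails at the other 5 worlds.

5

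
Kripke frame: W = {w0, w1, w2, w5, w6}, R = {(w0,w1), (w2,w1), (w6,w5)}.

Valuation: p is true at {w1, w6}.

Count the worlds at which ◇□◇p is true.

w0: successors {w1}; □◇p there: w1:T. ✓
w1: no successors, so ◇□◇p fails. ✗
w2: successors {w1}; □◇p there: w1:T. ✓
w5: no successors, so ◇□◇p fails. ✗
w6: successors {w5}; □◇p there: w5:T. ✓
Satisfying worlds: {w0, w2, w6}.

3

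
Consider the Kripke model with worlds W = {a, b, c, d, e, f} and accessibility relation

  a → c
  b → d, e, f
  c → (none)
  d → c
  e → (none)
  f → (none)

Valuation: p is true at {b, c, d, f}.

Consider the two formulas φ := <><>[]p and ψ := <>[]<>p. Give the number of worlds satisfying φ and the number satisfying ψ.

For <><>[]p:
a: successors {c}; <>[]p there: c:F. ✗
b: successors {d, e, f}; <>[]p there: d:T, e:F, f:F. ✓
c: no successors, so <><>[]p fails. ✗
d: successors {c}; <>[]p there: c:F. ✗
e: no successors, so <><>[]p fails. ✗
f: no successors, so <><>[]p fails. ✗
— 1 world.
For <>[]<>p:
a: successors {c}; []<>p there: c:T. ✓
b: successors {d, e, f}; []<>p there: d:F, e:T, f:T. ✓
c: no successors, so <>[]<>p fails. ✗
d: successors {c}; []<>p there: c:T. ✓
e: no successors, so <>[]<>p fails. ✗
f: no successors, so <>[]<>p fails. ✗
— 3 worlds.

1 and 3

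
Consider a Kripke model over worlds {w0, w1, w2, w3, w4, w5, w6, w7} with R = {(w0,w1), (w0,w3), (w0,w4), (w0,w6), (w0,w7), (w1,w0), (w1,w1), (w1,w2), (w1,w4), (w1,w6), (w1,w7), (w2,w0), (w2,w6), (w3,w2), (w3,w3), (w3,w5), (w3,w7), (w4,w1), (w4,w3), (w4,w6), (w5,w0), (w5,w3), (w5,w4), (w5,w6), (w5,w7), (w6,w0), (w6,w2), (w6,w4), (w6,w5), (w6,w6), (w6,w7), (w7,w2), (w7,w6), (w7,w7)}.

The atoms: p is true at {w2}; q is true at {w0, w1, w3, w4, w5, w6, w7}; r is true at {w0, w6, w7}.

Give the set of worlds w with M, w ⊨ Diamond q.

w0: successors {w1, w3, w4, w6, w7}; q there: w1:T, w3:T, w4:T, w6:T, w7:T. ✓
w1: successors {w0, w1, w2, w4, w6, w7}; q there: w0:T, w1:T, w2:F, w4:T, w6:T, w7:T. ✓
w2: successors {w0, w6}; q there: w0:T, w6:T. ✓
w3: successors {w2, w3, w5, w7}; q there: w2:F, w3:T, w5:T, w7:T. ✓
w4: successors {w1, w3, w6}; q there: w1:T, w3:T, w6:T. ✓
w5: successors {w0, w3, w4, w6, w7}; q there: w0:T, w3:T, w4:T, w6:T, w7:T. ✓
w6: successors {w0, w2, w4, w5, w6, w7}; q there: w0:T, w2:F, w4:T, w5:T, w6:T, w7:T. ✓
w7: successors {w2, w6, w7}; q there: w2:F, w6:T, w7:T. ✓

{w0, w1, w2, w3, w4, w5, w6, w7}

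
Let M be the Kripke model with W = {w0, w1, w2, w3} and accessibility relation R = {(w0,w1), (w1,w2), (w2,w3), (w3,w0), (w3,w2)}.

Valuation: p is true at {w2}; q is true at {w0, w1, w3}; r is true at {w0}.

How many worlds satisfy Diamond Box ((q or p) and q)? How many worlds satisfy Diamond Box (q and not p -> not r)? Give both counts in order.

2 and 3

For Diamond Box ((q or p) and q):
w0: successors {w1}; Box ((q or p) and q) there: w1:F. ✗
w1: successors {w2}; Box ((q or p) and q) there: w2:T. ✓
w2: successors {w3}; Box ((q or p) and q) there: w3:F. ✗
w3: successors {w0, w2}; Box ((q or p) and q) there: w0:T, w2:T. ✓
— 2 worlds.
For Diamond Box (q and not p -> not r):
w0: successors {w1}; Box (q and not p -> not r) there: w1:T. ✓
w1: successors {w2}; Box (q and not p -> not r) there: w2:T. ✓
w2: successors {w3}; Box (q and not p -> not r) there: w3:F. ✗
w3: successors {w0, w2}; Box (q and not p -> not r) there: w0:T, w2:T. ✓
— 3 worlds.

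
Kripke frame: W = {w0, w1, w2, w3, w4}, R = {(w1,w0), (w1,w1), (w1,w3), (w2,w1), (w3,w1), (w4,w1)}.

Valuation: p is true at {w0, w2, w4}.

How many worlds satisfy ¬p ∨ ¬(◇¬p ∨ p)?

2

w0: ¬p is F, ¬(◇¬p ∨ p) is F. ✗
w1: ¬p is T, ¬(◇¬p ∨ p) is F. ✓
w2: ¬p is F, ¬(◇¬p ∨ p) is F. ✗
w3: ¬p is T, ¬(◇¬p ∨ p) is F. ✓
w4: ¬p is F, ¬(◇¬p ∨ p) is F. ✗
Satisfying worlds: {w1, w3}.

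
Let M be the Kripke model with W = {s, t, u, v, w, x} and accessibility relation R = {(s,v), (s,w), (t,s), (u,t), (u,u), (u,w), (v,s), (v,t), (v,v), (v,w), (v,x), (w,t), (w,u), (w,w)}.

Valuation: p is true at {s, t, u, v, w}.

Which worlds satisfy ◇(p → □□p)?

s: successors {v, w}; p → □□p there: v:F, w:T. ✓
t: successors {s}; p → □□p there: s:F. ✗
u: successors {t, u, w}; p → □□p there: t:T, u:T, w:T. ✓
v: successors {s, t, v, w, x}; p → □□p there: s:F, t:T, v:F, w:T, x:T. ✓
w: successors {t, u, w}; p → □□p there: t:T, u:T, w:T. ✓
x: no successors, so ◇(p → □□p) fails. ✗

{s, u, v, w}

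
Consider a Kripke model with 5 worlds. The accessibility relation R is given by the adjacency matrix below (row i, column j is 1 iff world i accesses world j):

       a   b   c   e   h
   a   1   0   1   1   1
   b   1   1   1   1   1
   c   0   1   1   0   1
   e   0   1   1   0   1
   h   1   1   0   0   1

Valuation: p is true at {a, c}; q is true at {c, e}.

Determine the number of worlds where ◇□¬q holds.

a: successors {a, c, e, h}; □¬q there: a:F, c:F, e:F, h:T. ✓
b: successors {a, b, c, e, h}; □¬q there: a:F, b:F, c:F, e:F, h:T. ✓
c: successors {b, c, h}; □¬q there: b:F, c:F, h:T. ✓
e: successors {b, c, h}; □¬q there: b:F, c:F, h:T. ✓
h: successors {a, b, h}; □¬q there: a:F, b:F, h:T. ✓
Satisfying worlds: {a, b, c, e, h}.

5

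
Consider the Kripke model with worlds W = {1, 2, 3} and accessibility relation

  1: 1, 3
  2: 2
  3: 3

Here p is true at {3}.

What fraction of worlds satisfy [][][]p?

1/3

1: successors {1, 3}; [][]p there: 1:F, 3:T. ✗
2: successors {2}; [][]p there: 2:F. ✗
3: successors {3}; [][]p there: 3:T. ✓
That's 1 of 3 worlds, so 1/3.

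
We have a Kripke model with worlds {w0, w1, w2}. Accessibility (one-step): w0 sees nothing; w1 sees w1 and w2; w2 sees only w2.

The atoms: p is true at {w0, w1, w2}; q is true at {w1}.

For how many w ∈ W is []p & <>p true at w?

2

w0: []p is T, <>p is F. ✗
w1: []p is T, <>p is T. ✓
w2: []p is T, <>p is T. ✓
Satisfying worlds: {w1, w2}.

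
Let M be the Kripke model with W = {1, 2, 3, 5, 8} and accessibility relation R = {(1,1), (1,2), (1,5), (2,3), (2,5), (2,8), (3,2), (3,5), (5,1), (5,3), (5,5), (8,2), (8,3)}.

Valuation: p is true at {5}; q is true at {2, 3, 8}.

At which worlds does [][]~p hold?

1: successors {1, 2, 5}; []~p there: 1:F, 2:F, 5:F. ✗
2: successors {3, 5, 8}; []~p there: 3:F, 5:F, 8:T. ✗
3: successors {2, 5}; []~p there: 2:F, 5:F. ✗
5: successors {1, 3, 5}; []~p there: 1:F, 3:F, 5:F. ✗
8: successors {2, 3}; []~p there: 2:F, 3:F. ✗

∅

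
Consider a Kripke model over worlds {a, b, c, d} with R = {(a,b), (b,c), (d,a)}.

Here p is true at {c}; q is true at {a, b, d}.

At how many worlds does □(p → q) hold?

3

a: successors {b}; p → q there: b:T. ✓
b: successors {c}; p → q there: c:F. ✗
c: no successors, so □(p → q) holds vacuously. ✓
d: successors {a}; p → q there: a:T. ✓
Satisfying worlds: {a, c, d}.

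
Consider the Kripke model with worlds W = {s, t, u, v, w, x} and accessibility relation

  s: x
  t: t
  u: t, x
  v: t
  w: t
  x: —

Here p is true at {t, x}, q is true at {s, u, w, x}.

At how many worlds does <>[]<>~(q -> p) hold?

2

s: successors {x}; []<>~(q -> p) there: x:T. ✓
t: successors {t}; []<>~(q -> p) there: t:F. ✗
u: successors {t, x}; []<>~(q -> p) there: t:F, x:T. ✓
v: successors {t}; []<>~(q -> p) there: t:F. ✗
w: successors {t}; []<>~(q -> p) there: t:F. ✗
x: no successors, so <>[]<>~(q -> p) fails. ✗
Satisfying worlds: {s, u}.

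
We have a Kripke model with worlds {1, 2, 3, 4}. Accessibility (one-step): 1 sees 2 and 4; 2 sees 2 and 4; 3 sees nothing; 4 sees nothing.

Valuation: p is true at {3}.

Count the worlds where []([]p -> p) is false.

2

1: successors {2, 4}; []p -> p there: 2:T, 4:F. ✗
2: successors {2, 4}; []p -> p there: 2:T, 4:F. ✗
3: no successors, so []([]p -> p) holds vacuously. ✓
4: no successors, so []([]p -> p) holds vacuously. ✓
Satisfying worlds: {3, 4}.
So []([]p -> p) fails at the other 2 worlds.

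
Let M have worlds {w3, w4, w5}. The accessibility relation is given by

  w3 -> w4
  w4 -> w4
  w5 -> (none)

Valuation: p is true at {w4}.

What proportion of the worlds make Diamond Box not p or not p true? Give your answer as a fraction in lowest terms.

w3: Diamond Box not p is F, not p is T. ✓
w4: Diamond Box not p is F, not p is F. ✗
w5: Diamond Box not p is F, not p is T. ✓
That's 2 of 3 worlds, so 2/3.

2/3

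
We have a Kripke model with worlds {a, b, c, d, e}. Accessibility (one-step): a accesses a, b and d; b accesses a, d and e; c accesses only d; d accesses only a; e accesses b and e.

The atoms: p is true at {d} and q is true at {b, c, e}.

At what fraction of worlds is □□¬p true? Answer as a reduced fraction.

1/5

a: successors {a, b, d}; □¬p there: a:F, b:F, d:T. ✗
b: successors {a, d, e}; □¬p there: a:F, d:T, e:T. ✗
c: successors {d}; □¬p there: d:T. ✓
d: successors {a}; □¬p there: a:F. ✗
e: successors {b, e}; □¬p there: b:F, e:T. ✗
That's 1 of 5 worlds, so 1/5.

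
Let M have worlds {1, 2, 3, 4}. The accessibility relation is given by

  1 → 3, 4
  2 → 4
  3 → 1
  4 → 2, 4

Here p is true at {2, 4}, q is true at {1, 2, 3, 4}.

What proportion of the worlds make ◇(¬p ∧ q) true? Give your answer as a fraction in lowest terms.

1/2

1: successors {3, 4}; ¬p ∧ q there: 3:T, 4:F. ✓
2: successors {4}; ¬p ∧ q there: 4:F. ✗
3: successors {1}; ¬p ∧ q there: 1:T. ✓
4: successors {2, 4}; ¬p ∧ q there: 2:F, 4:F. ✗
That's 2 of 4 worlds, so 2/4 = 1/2.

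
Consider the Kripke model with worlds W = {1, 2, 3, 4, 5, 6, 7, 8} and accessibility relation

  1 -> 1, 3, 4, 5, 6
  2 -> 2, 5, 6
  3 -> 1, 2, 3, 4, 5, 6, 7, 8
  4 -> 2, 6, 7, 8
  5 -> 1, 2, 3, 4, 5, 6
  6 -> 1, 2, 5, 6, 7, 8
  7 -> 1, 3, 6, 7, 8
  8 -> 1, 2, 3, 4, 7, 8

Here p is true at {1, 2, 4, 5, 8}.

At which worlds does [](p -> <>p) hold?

1: successors {1, 3, 4, 5, 6}; p -> <>p there: 1:T, 3:T, 4:T, 5:T, 6:T. ✓
2: successors {2, 5, 6}; p -> <>p there: 2:T, 5:T, 6:T. ✓
3: successors {1, 2, 3, 4, 5, 6, 7, 8}; p -> <>p there: 1:T, 2:T, 3:T, 4:T, 5:T, 6:T, 7:T, 8:T. ✓
4: successors {2, 6, 7, 8}; p -> <>p there: 2:T, 6:T, 7:T, 8:T. ✓
5: successors {1, 2, 3, 4, 5, 6}; p -> <>p there: 1:T, 2:T, 3:T, 4:T, 5:T, 6:T. ✓
6: successors {1, 2, 5, 6, 7, 8}; p -> <>p there: 1:T, 2:T, 5:T, 6:T, 7:T, 8:T. ✓
7: successors {1, 3, 6, 7, 8}; p -> <>p there: 1:T, 3:T, 6:T, 7:T, 8:T. ✓
8: successors {1, 2, 3, 4, 7, 8}; p -> <>p there: 1:T, 2:T, 3:T, 4:T, 7:T, 8:T. ✓

{1, 2, 3, 4, 5, 6, 7, 8}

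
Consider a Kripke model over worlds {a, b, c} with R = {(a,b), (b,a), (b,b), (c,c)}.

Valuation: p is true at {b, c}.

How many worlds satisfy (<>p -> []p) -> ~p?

2

a: <>p -> []p is T, ~p is T. ✓
b: <>p -> []p is F, ~p is F. ✓
c: <>p -> []p is T, ~p is F. ✗
Satisfying worlds: {a, b}.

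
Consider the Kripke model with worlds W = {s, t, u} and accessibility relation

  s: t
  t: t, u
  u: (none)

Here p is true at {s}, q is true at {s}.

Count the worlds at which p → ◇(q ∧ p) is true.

s: p is T, ◇(q ∧ p) is F. ✗
t: p is F, ◇(q ∧ p) is F. ✓
u: p is F, ◇(q ∧ p) is F. ✓
Satisfying worlds: {t, u}.

2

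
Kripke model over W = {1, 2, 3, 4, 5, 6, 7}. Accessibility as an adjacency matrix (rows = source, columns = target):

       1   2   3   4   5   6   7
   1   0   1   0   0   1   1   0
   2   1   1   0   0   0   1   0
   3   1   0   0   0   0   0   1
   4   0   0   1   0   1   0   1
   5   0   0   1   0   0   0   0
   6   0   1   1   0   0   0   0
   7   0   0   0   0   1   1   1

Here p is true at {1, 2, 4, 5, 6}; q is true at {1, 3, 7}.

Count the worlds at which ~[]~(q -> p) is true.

1: []~(q -> p) is F. ✓
2: []~(q -> p) is F. ✓
3: []~(q -> p) is F. ✓
4: []~(q -> p) is F. ✓
5: []~(q -> p) is T. ✗
6: []~(q -> p) is F. ✓
7: []~(q -> p) is F. ✓
Satisfying worlds: {1, 2, 3, 4, 6, 7}.

6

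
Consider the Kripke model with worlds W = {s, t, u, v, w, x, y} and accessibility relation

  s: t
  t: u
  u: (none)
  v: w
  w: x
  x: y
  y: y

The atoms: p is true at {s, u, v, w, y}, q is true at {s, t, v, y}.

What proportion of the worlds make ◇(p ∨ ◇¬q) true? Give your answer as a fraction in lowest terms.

5/7

s: successors {t}; p ∨ ◇¬q there: t:T. ✓
t: successors {u}; p ∨ ◇¬q there: u:T. ✓
u: no successors, so ◇(p ∨ ◇¬q) fails. ✗
v: successors {w}; p ∨ ◇¬q there: w:T. ✓
w: successors {x}; p ∨ ◇¬q there: x:F. ✗
x: successors {y}; p ∨ ◇¬q there: y:T. ✓
y: successors {y}; p ∨ ◇¬q there: y:T. ✓
That's 5 of 7 worlds, so 5/7.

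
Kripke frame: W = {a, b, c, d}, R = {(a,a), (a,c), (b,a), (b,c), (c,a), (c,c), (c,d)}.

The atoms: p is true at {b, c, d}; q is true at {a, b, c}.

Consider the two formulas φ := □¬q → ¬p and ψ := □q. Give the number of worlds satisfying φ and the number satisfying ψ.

3 and 3

For □¬q → ¬p:
a: □¬q is F, ¬p is T. ✓
b: □¬q is F, ¬p is F. ✓
c: □¬q is F, ¬p is F. ✓
d: □¬q is T, ¬p is F. ✗
— 3 worlds.
For □q:
a: successors {a, c}; q there: a:T, c:T. ✓
b: successors {a, c}; q there: a:T, c:T. ✓
c: successors {a, c, d}; q there: a:T, c:T, d:F. ✗
d: no successors, so □q holds vacuously. ✓
— 3 worlds.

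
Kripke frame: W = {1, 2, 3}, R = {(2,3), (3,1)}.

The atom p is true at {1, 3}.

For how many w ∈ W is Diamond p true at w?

1: no successors, so Diamond p fails. ✗
2: successors {3}; p there: 3:T. ✓
3: successors {1}; p there: 1:T. ✓
Satisfying worlds: {2, 3}.

2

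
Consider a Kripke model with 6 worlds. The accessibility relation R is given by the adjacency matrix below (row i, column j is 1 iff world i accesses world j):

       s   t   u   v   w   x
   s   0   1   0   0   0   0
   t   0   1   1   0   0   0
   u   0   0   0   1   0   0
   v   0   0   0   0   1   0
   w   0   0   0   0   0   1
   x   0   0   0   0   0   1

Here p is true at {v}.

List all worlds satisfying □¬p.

s: successors {t}; ¬p there: t:T. ✓
t: successors {t, u}; ¬p there: t:T, u:T. ✓
u: successors {v}; ¬p there: v:F. ✗
v: successors {w}; ¬p there: w:T. ✓
w: successors {x}; ¬p there: x:T. ✓
x: successors {x}; ¬p there: x:T. ✓

{s, t, v, w, x}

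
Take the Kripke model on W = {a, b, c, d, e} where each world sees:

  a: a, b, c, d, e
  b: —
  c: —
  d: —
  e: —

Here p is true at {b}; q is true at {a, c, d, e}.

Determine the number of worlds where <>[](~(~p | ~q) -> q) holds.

a: successors {a, b, c, d, e}; [](~(~p | ~q) -> q) there: a:T, b:T, c:T, d:T, e:T. ✓
b: no successors, so <>[](~(~p | ~q) -> q) fails. ✗
c: no successors, so <>[](~(~p | ~q) -> q) fails. ✗
d: no successors, so <>[](~(~p | ~q) -> q) fails. ✗
e: no successors, so <>[](~(~p | ~q) -> q) fails. ✗
Satisfying worlds: {a}.

1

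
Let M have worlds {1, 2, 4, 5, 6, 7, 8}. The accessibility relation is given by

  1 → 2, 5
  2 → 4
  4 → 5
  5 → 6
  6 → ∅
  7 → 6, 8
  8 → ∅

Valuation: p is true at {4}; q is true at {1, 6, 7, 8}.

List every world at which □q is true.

1: successors {2, 5}; q there: 2:F, 5:F. ✗
2: successors {4}; q there: 4:F. ✗
4: successors {5}; q there: 5:F. ✗
5: successors {6}; q there: 6:T. ✓
6: no successors, so □q holds vacuously. ✓
7: successors {6, 8}; q there: 6:T, 8:T. ✓
8: no successors, so □q holds vacuously. ✓

{5, 6, 7, 8}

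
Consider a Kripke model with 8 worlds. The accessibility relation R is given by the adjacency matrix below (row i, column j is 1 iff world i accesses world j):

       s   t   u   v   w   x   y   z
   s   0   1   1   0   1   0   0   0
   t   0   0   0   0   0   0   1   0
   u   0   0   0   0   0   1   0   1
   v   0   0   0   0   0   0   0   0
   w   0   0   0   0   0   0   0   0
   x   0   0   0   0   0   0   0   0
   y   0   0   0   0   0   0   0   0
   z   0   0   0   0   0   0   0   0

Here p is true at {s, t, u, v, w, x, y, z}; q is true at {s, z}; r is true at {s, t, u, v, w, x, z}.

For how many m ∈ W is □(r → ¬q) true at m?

s: successors {t, u, w}; r → ¬q there: t:T, u:T, w:T. ✓
t: successors {y}; r → ¬q there: y:T. ✓
u: successors {x, z}; r → ¬q there: x:T, z:F. ✗
v: no successors, so □(r → ¬q) holds vacuously. ✓
w: no successors, so □(r → ¬q) holds vacuously. ✓
x: no successors, so □(r → ¬q) holds vacuously. ✓
y: no successors, so □(r → ¬q) holds vacuously. ✓
z: no successors, so □(r → ¬q) holds vacuously. ✓
Satisfying worlds: {s, t, v, w, x, y, z}.

7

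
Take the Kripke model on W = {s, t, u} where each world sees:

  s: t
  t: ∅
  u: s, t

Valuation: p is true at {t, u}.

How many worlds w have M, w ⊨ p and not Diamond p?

1

s: p is F, not Diamond p is F. ✗
t: p is T, not Diamond p is T. ✓
u: p is T, not Diamond p is F. ✗
Satisfying worlds: {t}.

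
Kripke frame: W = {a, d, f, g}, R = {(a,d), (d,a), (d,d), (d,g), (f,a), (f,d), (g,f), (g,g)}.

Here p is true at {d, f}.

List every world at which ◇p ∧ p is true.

{d, f}

a: ◇p is T, p is F. ✗
d: ◇p is T, p is T. ✓
f: ◇p is T, p is T. ✓
g: ◇p is T, p is F. ✗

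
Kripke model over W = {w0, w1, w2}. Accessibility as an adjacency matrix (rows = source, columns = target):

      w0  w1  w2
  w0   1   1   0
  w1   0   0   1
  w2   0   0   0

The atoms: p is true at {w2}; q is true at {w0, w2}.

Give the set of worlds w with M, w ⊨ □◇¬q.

{w2}

w0: successors {w0, w1}; ◇¬q there: w0:T, w1:F. ✗
w1: successors {w2}; ◇¬q there: w2:F. ✗
w2: no successors, so □◇¬q holds vacuously. ✓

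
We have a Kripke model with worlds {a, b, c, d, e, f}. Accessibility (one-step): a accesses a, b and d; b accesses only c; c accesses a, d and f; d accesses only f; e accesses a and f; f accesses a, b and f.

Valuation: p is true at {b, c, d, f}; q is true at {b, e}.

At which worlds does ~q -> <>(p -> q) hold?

{a, b, c, e, f}

a: ~q is T, <>(p -> q) is T. ✓
b: ~q is F, <>(p -> q) is F. ✓
c: ~q is T, <>(p -> q) is T. ✓
d: ~q is T, <>(p -> q) is F. ✗
e: ~q is F, <>(p -> q) is T. ✓
f: ~q is T, <>(p -> q) is T. ✓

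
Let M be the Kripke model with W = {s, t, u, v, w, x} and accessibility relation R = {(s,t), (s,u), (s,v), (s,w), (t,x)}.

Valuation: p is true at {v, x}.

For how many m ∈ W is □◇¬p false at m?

s: successors {t, u, v, w}; ◇¬p there: t:F, u:F, v:F, w:F. ✗
t: successors {x}; ◇¬p there: x:F. ✗
u: no successors, so □◇¬p holds vacuously. ✓
v: no successors, so □◇¬p holds vacuously. ✓
w: no successors, so □◇¬p holds vacuously. ✓
x: no successors, so □◇¬p holds vacuously. ✓
Satisfying worlds: {u, v, w, x}.
So □◇¬p fails at the other 2 worlds.

2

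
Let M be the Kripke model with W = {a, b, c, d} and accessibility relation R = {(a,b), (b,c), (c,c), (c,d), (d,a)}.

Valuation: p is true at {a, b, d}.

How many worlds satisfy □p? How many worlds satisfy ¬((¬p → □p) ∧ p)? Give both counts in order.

2 and 1

For □p:
a: successors {b}; p there: b:T. ✓
b: successors {c}; p there: c:F. ✗
c: successors {c, d}; p there: c:F, d:T. ✗
d: successors {a}; p there: a:T. ✓
— 2 worlds.
For ¬((¬p → □p) ∧ p):
a: (¬p → □p) ∧ p is T. ✗
b: (¬p → □p) ∧ p is T. ✗
c: (¬p → □p) ∧ p is F. ✓
d: (¬p → □p) ∧ p is T. ✗
— 1 world.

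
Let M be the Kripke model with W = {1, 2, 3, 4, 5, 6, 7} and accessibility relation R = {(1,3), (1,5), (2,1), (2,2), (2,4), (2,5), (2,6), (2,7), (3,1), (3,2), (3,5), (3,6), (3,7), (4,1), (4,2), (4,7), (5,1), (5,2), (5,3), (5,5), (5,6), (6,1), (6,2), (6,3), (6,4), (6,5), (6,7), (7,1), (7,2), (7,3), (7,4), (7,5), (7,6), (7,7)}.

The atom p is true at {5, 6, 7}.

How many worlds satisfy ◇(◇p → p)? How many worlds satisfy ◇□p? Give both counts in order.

7 and 0

For ◇(◇p → p):
1: successors {3, 5}; ◇p → p there: 3:F, 5:T. ✓
2: successors {1, 2, 4, 5, 6, 7}; ◇p → p there: 1:F, 2:F, 4:F, 5:T, 6:T, 7:T. ✓
3: successors {1, 2, 5, 6, 7}; ◇p → p there: 1:F, 2:F, 5:T, 6:T, 7:T. ✓
4: successors {1, 2, 7}; ◇p → p there: 1:F, 2:F, 7:T. ✓
5: successors {1, 2, 3, 5, 6}; ◇p → p there: 1:F, 2:F, 3:F, 5:T, 6:T. ✓
6: successors {1, 2, 3, 4, 5, 7}; ◇p → p there: 1:F, 2:F, 3:F, 4:F, 5:T, 7:T. ✓
7: successors {1, 2, 3, 4, 5, 6, 7}; ◇p → p there: 1:F, 2:F, 3:F, 4:F, 5:T, 6:T, 7:T. ✓
— 7 worlds.
For ◇□p:
1: successors {3, 5}; □p there: 3:F, 5:F. ✗
2: successors {1, 2, 4, 5, 6, 7}; □p there: 1:F, 2:F, 4:F, 5:F, 6:F, 7:F. ✗
3: successors {1, 2, 5, 6, 7}; □p there: 1:F, 2:F, 5:F, 6:F, 7:F. ✗
4: successors {1, 2, 7}; □p there: 1:F, 2:F, 7:F. ✗
5: successors {1, 2, 3, 5, 6}; □p there: 1:F, 2:F, 3:F, 5:F, 6:F. ✗
6: successors {1, 2, 3, 4, 5, 7}; □p there: 1:F, 2:F, 3:F, 4:F, 5:F, 7:F. ✗
7: successors {1, 2, 3, 4, 5, 6, 7}; □p there: 1:F, 2:F, 3:F, 4:F, 5:F, 6:F, 7:F. ✗
— 0 worlds.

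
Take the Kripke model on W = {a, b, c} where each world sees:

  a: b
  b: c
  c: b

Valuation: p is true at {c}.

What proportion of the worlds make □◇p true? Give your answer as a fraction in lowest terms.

a: successors {b}; ◇p there: b:T. ✓
b: successors {c}; ◇p there: c:F. ✗
c: successors {b}; ◇p there: b:T. ✓
That's 2 of 3 worlds, so 2/3.

2/3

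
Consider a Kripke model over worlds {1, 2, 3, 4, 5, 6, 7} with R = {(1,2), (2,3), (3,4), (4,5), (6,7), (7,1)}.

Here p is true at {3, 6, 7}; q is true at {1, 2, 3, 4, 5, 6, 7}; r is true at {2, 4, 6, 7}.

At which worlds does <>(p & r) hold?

{6}

1: successors {2}; p & r there: 2:F. ✗
2: successors {3}; p & r there: 3:F. ✗
3: successors {4}; p & r there: 4:F. ✗
4: successors {5}; p & r there: 5:F. ✗
5: no successors, so <>(p & r) fails. ✗
6: successors {7}; p & r there: 7:T. ✓
7: successors {1}; p & r there: 1:F. ✗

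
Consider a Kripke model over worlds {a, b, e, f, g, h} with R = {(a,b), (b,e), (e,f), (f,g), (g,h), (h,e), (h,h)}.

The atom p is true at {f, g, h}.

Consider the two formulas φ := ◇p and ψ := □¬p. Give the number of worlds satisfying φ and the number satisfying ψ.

For ◇p:
a: successors {b}; p there: b:F. ✗
b: successors {e}; p there: e:F. ✗
e: successors {f}; p there: f:T. ✓
f: successors {g}; p there: g:T. ✓
g: successors {h}; p there: h:T. ✓
h: successors {e, h}; p there: e:F, h:T. ✓
— 4 worlds.
For □¬p:
a: successors {b}; ¬p there: b:T. ✓
b: successors {e}; ¬p there: e:T. ✓
e: successors {f}; ¬p there: f:F. ✗
f: successors {g}; ¬p there: g:F. ✗
g: successors {h}; ¬p there: h:F. ✗
h: successors {e, h}; ¬p there: e:T, h:F. ✗
— 2 worlds.

4 and 2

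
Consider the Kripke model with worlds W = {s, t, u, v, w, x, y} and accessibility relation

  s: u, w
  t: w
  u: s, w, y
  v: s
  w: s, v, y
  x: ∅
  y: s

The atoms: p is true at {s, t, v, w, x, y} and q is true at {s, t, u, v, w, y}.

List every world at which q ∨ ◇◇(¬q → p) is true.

s: q is T, ◇◇(¬q → p) is T. ✓
t: q is T, ◇◇(¬q → p) is T. ✓
u: q is T, ◇◇(¬q → p) is T. ✓
v: q is T, ◇◇(¬q → p) is T. ✓
w: q is T, ◇◇(¬q → p) is T. ✓
x: q is F, ◇◇(¬q → p) is F. ✗
y: q is T, ◇◇(¬q → p) is T. ✓

{s, t, u, v, w, y}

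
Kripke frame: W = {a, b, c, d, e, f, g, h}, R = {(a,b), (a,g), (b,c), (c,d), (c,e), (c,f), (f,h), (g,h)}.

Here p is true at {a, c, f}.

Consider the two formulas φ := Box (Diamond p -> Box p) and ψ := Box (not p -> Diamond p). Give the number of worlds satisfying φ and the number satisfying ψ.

7 and 4

For Box (Diamond p -> Box p):
a: successors {b, g}; Diamond p -> Box p there: b:T, g:T. ✓
b: successors {c}; Diamond p -> Box p there: c:F. ✗
c: successors {d, e, f}; Diamond p -> Box p there: d:T, e:T, f:T. ✓
d: no successors, so Box (Diamond p -> Box p) holds vacuously. ✓
e: no successors, so Box (Diamond p -> Box p) holds vacuously. ✓
f: successors {h}; Diamond p -> Box p there: h:T. ✓
g: successors {h}; Diamond p -> Box p there: h:T. ✓
h: no successors, so Box (Diamond p -> Box p) holds vacuously. ✓
— 7 worlds.
For Box (not p -> Diamond p):
a: successors {b, g}; not p -> Diamond p there: b:T, g:F. ✗
b: successors {c}; not p -> Diamond p there: c:T. ✓
c: successors {d, e, f}; not p -> Diamond p there: d:F, e:F, f:T. ✗
d: no successors, so Box (not p -> Diamond p) holds vacuously. ✓
e: no successors, so Box (not p -> Diamond p) holds vacuously. ✓
f: successors {h}; not p -> Diamond p there: h:F. ✗
g: successors {h}; not p -> Diamond p there: h:F. ✗
h: no successors, so Box (not p -> Diamond p) holds vacuously. ✓
— 4 worlds.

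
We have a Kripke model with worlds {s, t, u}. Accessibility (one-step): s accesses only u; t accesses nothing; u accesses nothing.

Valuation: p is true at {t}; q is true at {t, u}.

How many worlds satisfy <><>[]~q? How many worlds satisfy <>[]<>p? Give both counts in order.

0 and 1

For <><>[]~q:
s: successors {u}; <>[]~q there: u:F. ✗
t: no successors, so <><>[]~q fails. ✗
u: no successors, so <><>[]~q fails. ✗
— 0 worlds.
For <>[]<>p:
s: successors {u}; []<>p there: u:T. ✓
t: no successors, so <>[]<>p fails. ✗
u: no successors, so <>[]<>p fails. ✗
— 1 world.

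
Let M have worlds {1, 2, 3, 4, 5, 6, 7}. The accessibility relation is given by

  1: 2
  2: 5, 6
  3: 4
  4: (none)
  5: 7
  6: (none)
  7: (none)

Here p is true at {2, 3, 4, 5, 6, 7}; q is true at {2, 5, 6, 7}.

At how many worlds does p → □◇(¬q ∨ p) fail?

3

1: p is F, □◇(¬q ∨ p) is T. ✓
2: p is T, □◇(¬q ∨ p) is F. ✗
3: p is T, □◇(¬q ∨ p) is F. ✗
4: p is T, □◇(¬q ∨ p) is T. ✓
5: p is T, □◇(¬q ∨ p) is F. ✗
6: p is T, □◇(¬q ∨ p) is T. ✓
7: p is T, □◇(¬q ∨ p) is T. ✓
Satisfying worlds: {1, 4, 6, 7}.
So p → □◇(¬q ∨ p) fails at the other 3 worlds.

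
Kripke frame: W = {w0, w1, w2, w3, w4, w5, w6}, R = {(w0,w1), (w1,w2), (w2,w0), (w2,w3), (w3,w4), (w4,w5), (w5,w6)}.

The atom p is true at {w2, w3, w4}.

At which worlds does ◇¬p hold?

{w0, w2, w4, w5}

w0: successors {w1}; ¬p there: w1:T. ✓
w1: successors {w2}; ¬p there: w2:F. ✗
w2: successors {w0, w3}; ¬p there: w0:T, w3:F. ✓
w3: successors {w4}; ¬p there: w4:F. ✗
w4: successors {w5}; ¬p there: w5:T. ✓
w5: successors {w6}; ¬p there: w6:T. ✓
w6: no successors, so ◇¬p fails. ✗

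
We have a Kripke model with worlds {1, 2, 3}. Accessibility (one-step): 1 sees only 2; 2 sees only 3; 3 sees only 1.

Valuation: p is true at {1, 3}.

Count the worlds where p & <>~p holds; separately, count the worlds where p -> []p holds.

For p & <>~p:
1: p is T, <>~p is T. ✓
2: p is F, <>~p is F. ✗
3: p is T, <>~p is F. ✗
— 1 world.
For p -> []p:
1: p is T, []p is F. ✗
2: p is F, []p is T. ✓
3: p is T, []p is T. ✓
— 2 worlds.

1 and 2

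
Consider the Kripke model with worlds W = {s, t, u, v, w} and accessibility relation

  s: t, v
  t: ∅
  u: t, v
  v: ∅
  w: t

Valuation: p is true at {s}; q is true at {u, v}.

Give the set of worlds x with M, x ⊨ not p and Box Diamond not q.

{t, v}

s: not p is F, Box Diamond not q is F. ✗
t: not p is T, Box Diamond not q is T. ✓
u: not p is T, Box Diamond not q is F. ✗
v: not p is T, Box Diamond not q is T. ✓
w: not p is T, Box Diamond not q is F. ✗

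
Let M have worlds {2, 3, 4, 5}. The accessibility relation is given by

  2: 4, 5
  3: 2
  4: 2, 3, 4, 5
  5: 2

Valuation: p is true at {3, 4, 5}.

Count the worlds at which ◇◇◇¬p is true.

4

2: successors {4, 5}; ◇◇¬p there: 4:T, 5:F. ✓
3: successors {2}; ◇◇¬p there: 2:T. ✓
4: successors {2, 3, 4, 5}; ◇◇¬p there: 2:T, 3:F, 4:T, 5:F. ✓
5: successors {2}; ◇◇¬p there: 2:T. ✓
Satisfying worlds: {2, 3, 4, 5}.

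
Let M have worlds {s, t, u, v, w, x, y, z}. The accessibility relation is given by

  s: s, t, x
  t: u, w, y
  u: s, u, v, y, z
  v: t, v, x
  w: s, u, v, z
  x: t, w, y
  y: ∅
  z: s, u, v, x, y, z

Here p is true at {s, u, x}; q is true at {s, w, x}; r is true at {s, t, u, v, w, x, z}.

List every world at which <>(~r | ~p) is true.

s: successors {s, t, x}; ~r | ~p there: s:F, t:T, x:F. ✓
t: successors {u, w, y}; ~r | ~p there: u:F, w:T, y:T. ✓
u: successors {s, u, v, y, z}; ~r | ~p there: s:F, u:F, v:T, y:T, z:T. ✓
v: successors {t, v, x}; ~r | ~p there: t:T, v:T, x:F. ✓
w: successors {s, u, v, z}; ~r | ~p there: s:F, u:F, v:T, z:T. ✓
x: successors {t, w, y}; ~r | ~p there: t:T, w:T, y:T. ✓
y: no successors, so <>(~r | ~p) fails. ✗
z: successors {s, u, v, x, y, z}; ~r | ~p there: s:F, u:F, v:T, x:F, y:T, z:T. ✓

{s, t, u, v, w, x, z}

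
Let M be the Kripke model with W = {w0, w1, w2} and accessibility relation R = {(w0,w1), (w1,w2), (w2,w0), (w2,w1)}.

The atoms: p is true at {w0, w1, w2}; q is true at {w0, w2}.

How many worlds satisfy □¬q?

w0: successors {w1}; ¬q there: w1:T. ✓
w1: successors {w2}; ¬q there: w2:F. ✗
w2: successors {w0, w1}; ¬q there: w0:F, w1:T. ✗
Satisfying worlds: {w0}.

1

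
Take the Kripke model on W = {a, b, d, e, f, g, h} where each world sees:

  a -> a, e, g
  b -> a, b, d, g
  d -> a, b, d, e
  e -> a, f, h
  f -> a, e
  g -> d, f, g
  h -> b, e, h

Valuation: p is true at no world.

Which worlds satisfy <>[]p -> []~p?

a: <>[]p is F, []~p is T. ✓
b: <>[]p is F, []~p is T. ✓
d: <>[]p is F, []~p is T. ✓
e: <>[]p is F, []~p is T. ✓
f: <>[]p is F, []~p is T. ✓
g: <>[]p is F, []~p is T. ✓
h: <>[]p is F, []~p is T. ✓

{a, b, d, e, f, g, h}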